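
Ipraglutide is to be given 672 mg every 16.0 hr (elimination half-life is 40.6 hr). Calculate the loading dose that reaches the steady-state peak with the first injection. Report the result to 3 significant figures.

2810 mg

k = ln 2 / 40.6 = 0.01707 hr⁻¹
Accumulation ratio R = 1 / (1 − e^(−kτ)) = 1 / (1 − e^(−0.01707×16.0)) = 1 / (1 − 0.7610) = 4.184
Loading dose = maintenance dose × R = 672 × 4.184 ≈ 2810 mg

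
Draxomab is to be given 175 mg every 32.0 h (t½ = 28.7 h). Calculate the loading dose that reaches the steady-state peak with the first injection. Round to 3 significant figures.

k = ln 2 / 28.7 = 0.02415 h⁻¹
Accumulation ratio R = 1 / (1 − e^(−kτ)) = 1 / (1 − e^(−0.02415×32.0)) = 1 / (1 − 0.4617) = 1.858
Loading dose = maintenance dose × R = 175 × 1.858 ≈ 325 mg

325 mg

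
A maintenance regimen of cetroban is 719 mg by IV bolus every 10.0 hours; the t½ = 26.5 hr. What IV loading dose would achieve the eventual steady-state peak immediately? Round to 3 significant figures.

k = ln 2 / 26.5 = 0.02616 hr⁻¹
Accumulation ratio R = 1 / (1 − e^(−kτ)) = 1 / (1 − e^(−0.02616×10.0)) = 1 / (1 − 0.7698) = 4.345
Loading dose = maintenance dose × R = 719 × 4.345 ≈ 3120 mg

3120 mg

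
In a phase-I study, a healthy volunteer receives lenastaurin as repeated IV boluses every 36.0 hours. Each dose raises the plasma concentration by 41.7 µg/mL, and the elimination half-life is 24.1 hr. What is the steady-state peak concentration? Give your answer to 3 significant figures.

k = ln 2 / 24.1 = 0.02876 hr⁻¹
Fraction remaining after one interval: e^(−kτ) = e^(−0.02876 × 36.0) = 0.3551
R = 1 / (1 − 0.3551) = 1.551
Css,max = 41.7 × 1.551 ≈ 64.7 µg/mL

64.7 µg/mL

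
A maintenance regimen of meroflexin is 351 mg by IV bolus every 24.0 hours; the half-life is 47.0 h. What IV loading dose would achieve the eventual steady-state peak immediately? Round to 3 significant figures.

1180 mg

k = ln 2 / 47.0 = 0.01475 h⁻¹
Accumulation ratio R = 1 / (1 − e^(−kτ)) = 1 / (1 − e^(−0.01475×24.0)) = 1 / (1 − 0.7019) = 3.355
Loading dose = maintenance dose × R = 351 × 3.355 ≈ 1180 mg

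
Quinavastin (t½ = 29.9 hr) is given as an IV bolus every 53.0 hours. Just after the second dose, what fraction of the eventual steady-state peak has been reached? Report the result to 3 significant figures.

0.914

k = ln 2 / 29.9 = 0.02318 hr⁻¹
f_n = 1 − e^(−nkτ) = 1 − e^(−2 × 0.02318 × 53.0) = 1 − e^(−2.457) = 1 − 0.08566 ≈ 0.914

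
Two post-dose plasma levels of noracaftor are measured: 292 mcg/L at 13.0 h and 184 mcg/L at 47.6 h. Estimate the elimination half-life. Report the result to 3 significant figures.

k = ln(C₁/C₂) / (t₂ − t₁) = ln(292/184) / (47.6 − 13.0)
  = 0.4618 / 34.60 = 0.01335 h⁻¹
t½ = ln 2 / k = ln 2 / 0.01335 ≈ 51.9 hours

51.9 hours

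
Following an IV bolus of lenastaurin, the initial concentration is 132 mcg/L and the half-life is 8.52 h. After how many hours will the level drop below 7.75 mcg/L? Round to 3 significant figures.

34.8 hours

k = ln 2 / 8.52 = 0.08136 h⁻¹
C(t) = C₀ e^(−kt)  ⇒  t = ln(C₀/C) / k
t = ln(132/7.75) / 0.08136 = 2.835 / 0.08136 ≈ 34.8 hours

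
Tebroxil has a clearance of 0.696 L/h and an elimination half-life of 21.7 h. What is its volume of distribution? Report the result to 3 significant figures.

21.8 L

k = ln 2 / t½ = ln 2 / 21.7 = 0.03194 h⁻¹
V = CL / k = 0.696 / 0.03194 ≈ 21.8 L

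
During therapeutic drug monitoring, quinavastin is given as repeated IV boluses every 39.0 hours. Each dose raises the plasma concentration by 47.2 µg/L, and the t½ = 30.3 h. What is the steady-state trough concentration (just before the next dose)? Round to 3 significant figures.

32.8 µg/L

k = ln 2 / 30.3 = 0.02288 h⁻¹
Fraction remaining after one interval: e^(−kτ) = e^(−0.02288 × 39.0) = 0.4098
R = 1 / (1 − 0.4098) = 1.694
Css,max = 47.2 × 1.694 = 79.97 µg/L
Css,min = Css,max × e^(−kτ) = 79.97 × 0.4098 ≈ 32.8 µg/L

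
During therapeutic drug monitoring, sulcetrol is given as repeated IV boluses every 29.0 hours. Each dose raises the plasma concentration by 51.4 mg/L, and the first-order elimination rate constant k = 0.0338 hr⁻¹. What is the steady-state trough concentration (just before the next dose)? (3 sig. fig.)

30.9 mg/L

Fraction remaining after one interval: e^(−kτ) = e^(−0.03380 × 29.0) = 0.3752
R = 1 / (1 − 0.3752) = 1.601
Css,max = 51.4 × 1.601 = 82.27 mg/L
Css,min = Css,max × e^(−kτ) = 82.27 × 0.3752 ≈ 30.9 mg/L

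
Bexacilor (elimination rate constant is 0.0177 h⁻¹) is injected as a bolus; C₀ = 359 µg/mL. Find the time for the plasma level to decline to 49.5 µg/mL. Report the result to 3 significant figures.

112 hours

C(t) = C₀ e^(−kt)  ⇒  t = ln(C₀/C) / k
t = ln(359/49.5) / 0.01770 = 1.981 / 0.01770 ≈ 112 hours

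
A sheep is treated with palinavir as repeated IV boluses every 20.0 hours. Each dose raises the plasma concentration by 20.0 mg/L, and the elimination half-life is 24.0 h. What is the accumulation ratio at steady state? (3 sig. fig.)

k = ln 2 / 24.0 = 0.02888 h⁻¹
Fraction remaining after one interval: e^(−kτ) = e^(−0.02888 × 20.0) = 0.5612
R = 1 / (1 − 0.5612) = 1 / 0.4388 ≈ 2.28

2.28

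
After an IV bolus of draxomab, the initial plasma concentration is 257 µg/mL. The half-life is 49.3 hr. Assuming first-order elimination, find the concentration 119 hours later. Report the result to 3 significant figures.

48.2 µg/mL

k = ln 2 / 49.3 = 0.01406 hr⁻¹
C(t) = C₀ e^(−kt) = 257 × e^(−0.01406 × 119) = 257 × e^(−1.673) = 257 × 0.1877 ≈ 48.2 µg/mL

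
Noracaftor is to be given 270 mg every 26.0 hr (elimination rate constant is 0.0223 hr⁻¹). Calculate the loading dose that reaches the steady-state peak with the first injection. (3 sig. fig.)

Accumulation ratio R = 1 / (1 − e^(−kτ)) = 1 / (1 − e^(−0.02230×26.0)) = 1 / (1 − 0.5600) = 2.273
Loading dose = maintenance dose × R = 270 × 2.273 ≈ 614 mg

614 mg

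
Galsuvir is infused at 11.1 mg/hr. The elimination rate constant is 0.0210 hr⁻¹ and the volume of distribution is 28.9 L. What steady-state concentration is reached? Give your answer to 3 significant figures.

CL = k · V = 0.0210 × 28.9 = 0.6069 L/hr
Css = rate / CL = 11.1 / 0.6069 ≈ 18.3 mg/L

18.3 mg/L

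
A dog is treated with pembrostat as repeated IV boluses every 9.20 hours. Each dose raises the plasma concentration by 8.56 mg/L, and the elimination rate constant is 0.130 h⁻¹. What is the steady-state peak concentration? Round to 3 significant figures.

Fraction remaining after one interval: e^(−kτ) = e^(−0.1300 × 9.20) = 0.3024
R = 1 / (1 − 0.3024) = 1.433
Css,max = 8.56 × 1.433 ≈ 12.3 mg/L

12.3 mg/L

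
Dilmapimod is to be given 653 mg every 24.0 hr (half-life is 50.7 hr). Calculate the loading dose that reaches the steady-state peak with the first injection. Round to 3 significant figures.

k = ln 2 / 50.7 = 0.01367 hr⁻¹
Accumulation ratio R = 1 / (1 − e^(−kτ)) = 1 / (1 − e^(−0.01367×24.0)) = 1 / (1 − 0.7203) = 3.575
Loading dose = maintenance dose × R = 653 × 3.575 ≈ 2330 mg

2330 mg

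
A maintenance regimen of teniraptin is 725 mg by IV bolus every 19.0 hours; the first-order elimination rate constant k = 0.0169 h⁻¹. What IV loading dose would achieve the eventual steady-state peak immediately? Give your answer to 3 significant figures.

2640 mg

Accumulation ratio R = 1 / (1 − e^(−kτ)) = 1 / (1 − e^(−0.01690×19.0)) = 1 / (1 − 0.7254) = 3.641
Loading dose = maintenance dose × R = 725 × 3.641 ≈ 2640 mg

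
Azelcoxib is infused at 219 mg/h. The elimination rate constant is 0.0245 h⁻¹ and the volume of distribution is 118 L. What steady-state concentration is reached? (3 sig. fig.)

CL = k · V = 0.0245 × 118 = 2.891 L/h
Css = rate / CL = 219 / 2.891 ≈ 75.8 mg/L

75.8 mg/L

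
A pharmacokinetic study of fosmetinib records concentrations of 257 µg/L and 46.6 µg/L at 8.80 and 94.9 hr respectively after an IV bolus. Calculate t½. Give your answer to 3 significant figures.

35.0 hours

k = ln(C₁/C₂) / (t₂ − t₁) = ln(257/46.6) / (94.9 − 8.80)
  = 1.707 / 86.10 = 0.01983 hr⁻¹
t½ = ln 2 / k = ln 2 / 0.01983 ≈ 35.0 hours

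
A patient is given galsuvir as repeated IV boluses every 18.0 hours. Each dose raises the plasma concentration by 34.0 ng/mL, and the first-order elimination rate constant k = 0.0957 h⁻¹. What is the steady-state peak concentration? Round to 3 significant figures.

Fraction remaining after one interval: e^(−kτ) = e^(−0.09570 × 18.0) = 0.1786
R = 1 / (1 − 0.1786) = 1.217
Css,max = 34.0 × 1.217 ≈ 41.4 ng/mL

41.4 ng/mL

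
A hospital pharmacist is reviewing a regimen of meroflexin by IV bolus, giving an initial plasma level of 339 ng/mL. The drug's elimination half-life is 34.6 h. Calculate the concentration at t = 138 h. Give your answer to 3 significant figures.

k = ln 2 / 34.6 = 0.02003 h⁻¹
138 h is 3.988 half-lives, so C = 339 × (1/2)^3.988 = 339 × 0.06300 ≈ 21.4 ng/mL

21.4 ng/mL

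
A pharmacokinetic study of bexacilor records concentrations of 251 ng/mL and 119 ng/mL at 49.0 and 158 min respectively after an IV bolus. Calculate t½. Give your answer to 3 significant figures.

k = ln(C₁/C₂) / (t₂ − t₁) = ln(251/119) / (158 − 49.0)
  = 0.7463 / 109.0 = 0.006847 min⁻¹
t½ = ln 2 / k = ln 2 / 0.006847 ≈ 101 minutes

101 minutes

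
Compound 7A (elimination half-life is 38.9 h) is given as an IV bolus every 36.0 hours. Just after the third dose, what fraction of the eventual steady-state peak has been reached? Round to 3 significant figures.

0.854

k = ln 2 / 38.9 = 0.01782 h⁻¹
f_n = 1 − e^(−nkτ) = 1 − e^(−3 × 0.01782 × 36.0) = 1 − e^(−1.924) = 1 − 0.1460 ≈ 0.854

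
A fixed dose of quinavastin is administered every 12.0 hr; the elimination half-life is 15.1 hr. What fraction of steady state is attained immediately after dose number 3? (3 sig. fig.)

0.808

k = ln 2 / 15.1 = 0.04590 hr⁻¹
f_n = 1 − e^(−nkτ) = 1 − e^(−3 × 0.04590 × 12.0) = 1 − e^(−1.653) = 1 − 0.1916 ≈ 0.808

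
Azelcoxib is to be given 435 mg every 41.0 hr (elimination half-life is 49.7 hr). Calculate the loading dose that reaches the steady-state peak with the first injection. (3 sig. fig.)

999 mg

k = ln 2 / 49.7 = 0.01395 hr⁻¹
Accumulation ratio R = 1 / (1 − e^(−kτ)) = 1 / (1 − e^(−0.01395×41.0)) = 1 / (1 − 0.5645) = 2.296
Loading dose = maintenance dose × R = 435 × 2.296 ≈ 999 mg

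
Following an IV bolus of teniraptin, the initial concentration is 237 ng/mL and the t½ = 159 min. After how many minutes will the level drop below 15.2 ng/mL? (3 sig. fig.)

k = ln 2 / 159 = 0.004359 min⁻¹
C(t) = C₀ e^(−kt)  ⇒  t = ln(C₀/C) / k
t = ln(237/15.2) / 0.004359 = 2.747 / 0.004359 ≈ 630 minutes

630 minutes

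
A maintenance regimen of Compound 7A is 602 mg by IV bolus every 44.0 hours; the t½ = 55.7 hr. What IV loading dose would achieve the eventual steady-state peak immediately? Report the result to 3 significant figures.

k = ln 2 / 55.7 = 0.01244 hr⁻¹
Accumulation ratio R = 1 / (1 − e^(−kτ)) = 1 / (1 − e^(−0.01244×44.0)) = 1 / (1 − 0.5784) = 2.372
Loading dose = maintenance dose × R = 602 × 2.372 ≈ 1430 mg

1430 mg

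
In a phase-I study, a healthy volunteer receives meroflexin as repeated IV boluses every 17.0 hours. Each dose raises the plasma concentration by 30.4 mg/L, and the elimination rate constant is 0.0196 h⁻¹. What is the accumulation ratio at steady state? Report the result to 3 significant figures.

Fraction remaining after one interval: e^(−kτ) = e^(−0.01960 × 17.0) = 0.7166
R = 1 / (1 − 0.7166) = 1 / 0.2834 ≈ 3.53

3.53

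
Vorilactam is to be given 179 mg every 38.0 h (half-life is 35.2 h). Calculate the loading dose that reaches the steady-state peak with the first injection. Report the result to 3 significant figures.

340 mg

k = ln 2 / 35.2 = 0.01969 h⁻¹
Accumulation ratio R = 1 / (1 − e^(−kτ)) = 1 / (1 − e^(−0.01969×38.0)) = 1 / (1 − 0.4732) = 1.898
Loading dose = maintenance dose × R = 179 × 1.898 ≈ 340 mg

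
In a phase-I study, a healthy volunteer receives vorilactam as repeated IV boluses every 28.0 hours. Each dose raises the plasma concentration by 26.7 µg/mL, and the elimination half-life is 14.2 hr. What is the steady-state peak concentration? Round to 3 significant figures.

k = ln 2 / 14.2 = 0.04881 hr⁻¹
Fraction remaining after one interval: e^(−kτ) = e^(−0.04881 × 28.0) = 0.2549
R = 1 / (1 − 0.2549) = 1.342
Css,max = 26.7 × 1.342 ≈ 35.8 µg/mL

35.8 µg/mL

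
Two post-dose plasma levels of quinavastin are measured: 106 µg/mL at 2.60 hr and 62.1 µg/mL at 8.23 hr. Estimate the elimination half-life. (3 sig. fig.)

k = ln(C₁/C₂) / (t₂ − t₁) = ln(106/62.1) / (8.23 − 2.60)
  = 0.5347 / 5.630 = 0.09497 hr⁻¹
t½ = ln 2 / k = ln 2 / 0.09497 ≈ 7.30 hours

7.30 hours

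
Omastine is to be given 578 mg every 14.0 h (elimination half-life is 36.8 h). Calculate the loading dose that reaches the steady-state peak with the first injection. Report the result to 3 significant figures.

k = ln 2 / 36.8 = 0.01884 h⁻¹
Accumulation ratio R = 1 / (1 − e^(−kτ)) = 1 / (1 − e^(−0.01884×14.0)) = 1 / (1 − 0.7682) = 4.314
Loading dose = maintenance dose × R = 578 × 4.314 ≈ 2490 mg

2490 mg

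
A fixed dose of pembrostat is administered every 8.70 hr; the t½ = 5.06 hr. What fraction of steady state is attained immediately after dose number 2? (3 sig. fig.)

k = ln 2 / 5.06 = 0.1370 hr⁻¹
f_n = 1 − e^(−nkτ) = 1 − e^(−2 × 0.1370 × 8.70) = 1 − e^(−2.384) = 1 − 0.09222 ≈ 0.908

0.908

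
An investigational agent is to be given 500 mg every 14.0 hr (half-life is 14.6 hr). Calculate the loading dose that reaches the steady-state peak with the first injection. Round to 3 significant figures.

1030 mg

k = ln 2 / 14.6 = 0.04748 hr⁻¹
Accumulation ratio R = 1 / (1 − e^(−kτ)) = 1 / (1 − e^(−0.04748×14.0)) = 1 / (1 − 0.5144) = 2.060
Loading dose = maintenance dose × R = 500 × 2.060 ≈ 1030 mg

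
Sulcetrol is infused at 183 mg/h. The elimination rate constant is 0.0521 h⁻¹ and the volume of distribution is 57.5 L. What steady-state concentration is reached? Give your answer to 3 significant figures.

CL = k · V = 0.0521 × 57.5 = 2.996 L/h
Css = rate / CL = 183 / 2.996 ≈ 61.1 µg/mL

61.1 µg/mL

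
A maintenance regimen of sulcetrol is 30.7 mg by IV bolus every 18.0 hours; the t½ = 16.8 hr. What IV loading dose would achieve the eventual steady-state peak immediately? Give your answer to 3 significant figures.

k = ln 2 / 16.8 = 0.04126 hr⁻¹
Accumulation ratio R = 1 / (1 − e^(−kτ)) = 1 / (1 − e^(−0.04126×18.0)) = 1 / (1 − 0.4758) = 1.908
Loading dose = maintenance dose × R = 30.7 × 1.908 ≈ 58.6 mg

58.6 mg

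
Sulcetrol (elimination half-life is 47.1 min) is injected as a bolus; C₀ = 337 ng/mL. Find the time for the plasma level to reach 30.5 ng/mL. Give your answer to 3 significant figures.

k = ln 2 / 47.1 = 0.01472 min⁻¹
C(t) = C₀ e^(−kt)  ⇒  t = ln(C₀/C) / k
t = ln(337/30.5) / 0.01472 = 2.402 / 0.01472 ≈ 163 minutes

163 minutes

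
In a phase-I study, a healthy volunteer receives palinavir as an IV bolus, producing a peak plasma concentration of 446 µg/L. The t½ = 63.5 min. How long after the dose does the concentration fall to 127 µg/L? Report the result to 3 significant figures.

115 minutes

k = ln 2 / 63.5 = 0.01092 min⁻¹
C(t) = C₀ e^(−kt)  ⇒  t = ln(C₀/C) / k
t = ln(446/127) / 0.01092 = 1.256 / 0.01092 ≈ 115 minutes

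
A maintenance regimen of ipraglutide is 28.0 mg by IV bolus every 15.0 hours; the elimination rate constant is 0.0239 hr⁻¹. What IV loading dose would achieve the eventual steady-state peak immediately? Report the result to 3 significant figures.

Accumulation ratio R = 1 / (1 − e^(−kτ)) = 1 / (1 − e^(−0.02390×15.0)) = 1 / (1 − 0.6987) = 3.319
Loading dose = maintenance dose × R = 28.0 × 3.319 ≈ 92.9 mg

92.9 mg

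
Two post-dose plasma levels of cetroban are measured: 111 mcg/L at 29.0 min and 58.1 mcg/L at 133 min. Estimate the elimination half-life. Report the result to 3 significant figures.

k = ln(C₁/C₂) / (t₂ − t₁) = ln(111/58.1) / (133 − 29.0)
  = 0.6474 / 104.0 = 0.006225 min⁻¹
t½ = ln 2 / k = ln 2 / 0.006225 ≈ 111 minutes

111 minutes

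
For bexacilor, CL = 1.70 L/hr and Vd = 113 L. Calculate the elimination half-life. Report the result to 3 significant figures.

k = CL / V = 1.70 / 113 = 0.01504 hr⁻¹
t½ = ln 2 / k = ln 2 / 0.01504 ≈ 46.1 hours

46.1 hours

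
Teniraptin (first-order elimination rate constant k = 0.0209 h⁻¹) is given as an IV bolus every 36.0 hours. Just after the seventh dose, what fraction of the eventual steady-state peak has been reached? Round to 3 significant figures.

0.995

f_n = 1 − e^(−nkτ) = 1 − e^(−7 × 0.02090 × 36.0) = 1 − e^(−5.267) = 1 − 0.005160 ≈ 0.995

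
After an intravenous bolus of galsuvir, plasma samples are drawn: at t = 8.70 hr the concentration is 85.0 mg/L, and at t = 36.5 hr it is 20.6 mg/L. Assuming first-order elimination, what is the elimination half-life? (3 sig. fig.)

13.6 hours

k = ln(C₁/C₂) / (t₂ − t₁) = ln(85.0/20.6) / (36.5 − 8.70)
  = 1.417 / 27.80 = 0.05098 hr⁻¹
t½ = ln 2 / k = ln 2 / 0.05098 ≈ 13.6 hours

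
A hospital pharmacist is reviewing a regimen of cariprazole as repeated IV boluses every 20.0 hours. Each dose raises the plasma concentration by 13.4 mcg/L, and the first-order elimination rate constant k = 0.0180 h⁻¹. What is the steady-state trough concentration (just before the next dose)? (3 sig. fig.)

Fraction remaining after one interval: e^(−kτ) = e^(−0.01800 × 20.0) = 0.6977
R = 1 / (1 − 0.6977) = 3.308
Css,max = 13.4 × 3.308 = 44.32 mcg/L
Css,min = Css,max × e^(−kτ) = 44.32 × 0.6977 ≈ 30.9 mcg/L

30.9 mcg/L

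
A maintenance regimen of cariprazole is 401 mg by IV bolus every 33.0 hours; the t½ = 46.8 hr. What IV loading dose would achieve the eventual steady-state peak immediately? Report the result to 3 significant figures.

k = ln 2 / 46.8 = 0.01481 hr⁻¹
Accumulation ratio R = 1 / (1 − e^(−kτ)) = 1 / (1 − e^(−0.01481×33.0)) = 1 / (1 − 0.6134) = 2.587
Loading dose = maintenance dose × R = 401 × 2.587 ≈ 1040 mg

1040 mg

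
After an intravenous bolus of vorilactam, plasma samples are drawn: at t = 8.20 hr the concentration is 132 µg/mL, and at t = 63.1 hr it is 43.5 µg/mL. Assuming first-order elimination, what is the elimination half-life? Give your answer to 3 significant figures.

k = ln(C₁/C₂) / (t₂ − t₁) = ln(132/43.5) / (63.1 − 8.20)
  = 1.110 / 54.90 = 0.02022 hr⁻¹
t½ = ln 2 / k = ln 2 / 0.02022 ≈ 34.3 hours

34.3 hours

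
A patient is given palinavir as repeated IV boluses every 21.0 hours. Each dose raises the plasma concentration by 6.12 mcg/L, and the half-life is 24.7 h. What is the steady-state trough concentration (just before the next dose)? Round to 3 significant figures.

7.62 mcg/L

k = ln 2 / 24.7 = 0.02806 h⁻¹
Fraction remaining after one interval: e^(−kτ) = e^(−0.02806 × 21.0) = 0.5547
R = 1 / (1 − 0.5547) = 2.246
Css,max = 6.12 × 2.246 = 13.74 mcg/L
Css,min = Css,max × e^(−kτ) = 13.74 × 0.5547 ≈ 7.62 mcg/L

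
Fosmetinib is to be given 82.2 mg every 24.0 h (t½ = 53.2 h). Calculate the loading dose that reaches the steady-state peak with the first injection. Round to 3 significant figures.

k = ln 2 / 53.2 = 0.01303 h⁻¹
Accumulation ratio R = 1 / (1 − e^(−kτ)) = 1 / (1 − e^(−0.01303×24.0)) = 1 / (1 − 0.7315) = 3.724
Loading dose = maintenance dose × R = 82.2 × 3.724 ≈ 306 mg

306 mg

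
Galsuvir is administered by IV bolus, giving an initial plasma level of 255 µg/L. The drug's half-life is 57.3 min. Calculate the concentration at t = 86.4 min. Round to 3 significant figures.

89.7 µg/L

k = ln 2 / 57.3 = 0.01210 min⁻¹
86.4 min is 1.508 half-lives, so C = 255 × (1/2)^1.508 = 255 × 0.3516 ≈ 89.7 µg/L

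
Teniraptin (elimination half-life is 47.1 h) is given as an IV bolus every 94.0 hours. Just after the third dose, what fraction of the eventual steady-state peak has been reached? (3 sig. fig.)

k = ln 2 / 47.1 = 0.01472 h⁻¹
f_n = 1 − e^(−nkτ) = 1 − e^(−3 × 0.01472 × 94.0) = 1 − e^(−4.150) = 1 − 0.01576 ≈ 0.984

0.984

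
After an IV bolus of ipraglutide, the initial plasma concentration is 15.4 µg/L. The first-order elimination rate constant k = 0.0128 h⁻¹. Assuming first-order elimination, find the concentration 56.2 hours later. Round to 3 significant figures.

7.50 µg/L

C(t) = C₀ e^(−kt) = 15.4 × e^(−0.01280 × 56.2) = 15.4 × e^(−0.7194) = 15.4 × 0.4871 ≈ 7.50 µg/L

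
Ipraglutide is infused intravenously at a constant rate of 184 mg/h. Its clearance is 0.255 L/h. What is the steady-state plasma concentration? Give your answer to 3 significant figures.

722 mg/L

Css = infusion rate / CL = 184 / 0.255 ≈ 722 mg/L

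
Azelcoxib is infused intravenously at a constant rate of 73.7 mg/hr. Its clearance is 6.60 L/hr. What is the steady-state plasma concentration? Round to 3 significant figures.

11.2 mg/L

Css = infusion rate / CL = 73.7 / 6.60 ≈ 11.2 mg/L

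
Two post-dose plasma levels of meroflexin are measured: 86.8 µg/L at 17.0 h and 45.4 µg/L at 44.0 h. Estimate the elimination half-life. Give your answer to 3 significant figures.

28.9 hours

k = ln(C₁/C₂) / (t₂ − t₁) = ln(86.8/45.4) / (44.0 − 17.0)
  = 0.6481 / 27.00 = 0.02400 h⁻¹
t½ = ln 2 / k = ln 2 / 0.02400 ≈ 28.9 hours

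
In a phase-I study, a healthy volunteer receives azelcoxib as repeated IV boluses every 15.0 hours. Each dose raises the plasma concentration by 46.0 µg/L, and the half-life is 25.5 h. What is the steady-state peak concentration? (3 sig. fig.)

k = ln 2 / 25.5 = 0.02718 h⁻¹
Fraction remaining after one interval: e^(−kτ) = e^(−0.02718 × 15.0) = 0.6652
R = 1 / (1 − 0.6652) = 2.986
Css,max = 46.0 × 2.986 ≈ 137 µg/L

137 µg/L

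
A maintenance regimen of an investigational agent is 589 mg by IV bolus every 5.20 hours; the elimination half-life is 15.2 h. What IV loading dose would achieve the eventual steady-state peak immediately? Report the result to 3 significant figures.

k = ln 2 / 15.2 = 0.04560 h⁻¹
Accumulation ratio R = 1 / (1 − e^(−kτ)) = 1 / (1 − e^(−0.04560×5.20)) = 1 / (1 − 0.7889) = 4.737
Loading dose = maintenance dose × R = 589 × 4.737 ≈ 2790 mg

2790 mg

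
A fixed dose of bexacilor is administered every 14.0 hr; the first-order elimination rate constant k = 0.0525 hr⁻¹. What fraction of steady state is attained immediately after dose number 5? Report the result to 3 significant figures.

f_n = 1 − e^(−nkτ) = 1 − e^(−5 × 0.05250 × 14.0) = 1 − e^(−3.675) = 1 − 0.02535 ≈ 0.975

0.975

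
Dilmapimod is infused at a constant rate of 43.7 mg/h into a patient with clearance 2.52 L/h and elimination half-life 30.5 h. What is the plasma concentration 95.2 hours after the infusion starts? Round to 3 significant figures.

15.3 mg/L

Css = rate / CL = 43.7 / 2.52 = 17.34 mg/L
k = ln 2 / 30.5 = 0.02273 h⁻¹
C(t) = Css (1 − e^(−kt)) = 17.34 × (1 − e^(−2.164)) = 17.34 × 0.8851 ≈ 15.3 mg/L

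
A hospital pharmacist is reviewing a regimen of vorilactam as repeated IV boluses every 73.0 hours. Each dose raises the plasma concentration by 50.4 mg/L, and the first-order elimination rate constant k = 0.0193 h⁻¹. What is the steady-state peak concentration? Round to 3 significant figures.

66.7 mg/L

Fraction remaining after one interval: e^(−kτ) = e^(−0.01930 × 73.0) = 0.2444
R = 1 / (1 − 0.2444) = 1.323
Css,max = 50.4 × 1.323 ≈ 66.7 mg/L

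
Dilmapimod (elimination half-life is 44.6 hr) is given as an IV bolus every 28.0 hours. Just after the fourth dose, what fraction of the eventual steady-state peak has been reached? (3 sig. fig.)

k = ln 2 / 44.6 = 0.01554 hr⁻¹
f_n = 1 − e^(−nkτ) = 1 − e^(−4 × 0.01554 × 28.0) = 1 − e^(−1.741) = 1 − 0.1754 ≈ 0.825

0.825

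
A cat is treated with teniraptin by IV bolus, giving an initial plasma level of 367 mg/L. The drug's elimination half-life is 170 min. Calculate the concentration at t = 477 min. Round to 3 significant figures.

k = ln 2 / 170 = 0.004077 min⁻¹
477 min is 2.806 half-lives, so C = 367 × (1/2)^2.806 = 367 × 0.1430 ≈ 52.5 mg/L

52.5 mg/L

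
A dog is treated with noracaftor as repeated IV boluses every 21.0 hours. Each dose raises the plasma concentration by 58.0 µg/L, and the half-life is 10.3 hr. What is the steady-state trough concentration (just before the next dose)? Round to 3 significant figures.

18.7 µg/L

k = ln 2 / 10.3 = 0.06730 hr⁻¹
Fraction remaining after one interval: e^(−kτ) = e^(−0.06730 × 21.0) = 0.2434
R = 1 / (1 − 0.2434) = 1.322
Css,max = 58.0 × 1.322 = 76.65 µg/L
Css,min = Css,max × e^(−kτ) = 76.65 × 0.2434 ≈ 18.7 µg/L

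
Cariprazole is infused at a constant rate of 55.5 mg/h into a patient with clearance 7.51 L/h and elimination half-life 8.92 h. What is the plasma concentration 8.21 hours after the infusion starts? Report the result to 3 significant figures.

Css = rate / CL = 55.5 / 7.51 = 7.390 mg/L
k = ln 2 / 8.92 = 0.07771 h⁻¹
C(t) = Css (1 − e^(−kt)) = 7.390 × (1 − e^(−0.6380)) = 7.390 × 0.4716 ≈ 3.49 mg/L

3.49 mg/L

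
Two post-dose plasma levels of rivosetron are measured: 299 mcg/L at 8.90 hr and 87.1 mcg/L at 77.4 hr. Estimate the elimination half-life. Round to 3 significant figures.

38.5 hours

k = ln(C₁/C₂) / (t₂ − t₁) = ln(299/87.1) / (77.4 − 8.90)
  = 1.233 / 68.50 = 0.01801 hr⁻¹
t½ = ln 2 / k = ln 2 / 0.01801 ≈ 38.5 hours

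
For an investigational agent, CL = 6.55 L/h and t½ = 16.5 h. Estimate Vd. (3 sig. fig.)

k = ln 2 / t½ = ln 2 / 16.5 = 0.04201 h⁻¹
V = CL / k = 6.55 / 0.04201 ≈ 156 L

156 L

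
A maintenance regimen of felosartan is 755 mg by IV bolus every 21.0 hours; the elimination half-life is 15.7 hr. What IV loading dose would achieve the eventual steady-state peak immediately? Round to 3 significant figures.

k = ln 2 / 15.7 = 0.04415 hr⁻¹
Accumulation ratio R = 1 / (1 − e^(−kτ)) = 1 / (1 − e^(−0.04415×21.0)) = 1 / (1 − 0.3957) = 1.655
Loading dose = maintenance dose × R = 755 × 1.655 ≈ 1250 mg

1250 mg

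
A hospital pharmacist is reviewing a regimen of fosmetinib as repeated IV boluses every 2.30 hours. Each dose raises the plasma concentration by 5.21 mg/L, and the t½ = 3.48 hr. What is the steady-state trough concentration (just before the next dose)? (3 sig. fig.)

8.97 mg/L

k = ln 2 / 3.48 = 0.1992 hr⁻¹
Fraction remaining after one interval: e^(−kτ) = e^(−0.1992 × 2.30) = 0.6325
R = 1 / (1 − 0.6325) = 2.721
Css,max = 5.21 × 2.721 = 14.18 mg/L
Css,min = Css,max × e^(−kτ) = 14.18 × 0.6325 ≈ 8.97 mg/L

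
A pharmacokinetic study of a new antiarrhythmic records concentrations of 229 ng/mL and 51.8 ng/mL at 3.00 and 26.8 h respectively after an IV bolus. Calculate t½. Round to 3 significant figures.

k = ln(C₁/C₂) / (t₂ − t₁) = ln(229/51.8) / (26.8 − 3.00)
  = 1.486 / 23.80 = 0.06245 h⁻¹
t½ = ln 2 / k = ln 2 / 0.06245 ≈ 11.1 hours

11.1 hours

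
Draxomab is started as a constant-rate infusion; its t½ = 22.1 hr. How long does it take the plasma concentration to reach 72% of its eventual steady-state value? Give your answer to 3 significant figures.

40.6 hours

k = ln 2 / 22.1 = 0.03136 hr⁻¹
f = 1 − e^(−kt)  ⇒  t = −ln(1 − f) / k
t = −ln(1 − 0.72) / 0.03136 = 1.273 / 0.03136 ≈ 40.6 hours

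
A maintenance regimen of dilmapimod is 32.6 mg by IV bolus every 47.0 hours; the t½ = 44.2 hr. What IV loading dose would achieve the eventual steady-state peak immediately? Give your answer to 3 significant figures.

k = ln 2 / 44.2 = 0.01568 hr⁻¹
Accumulation ratio R = 1 / (1 − e^(−kτ)) = 1 / (1 − e^(−0.01568×47.0)) = 1 / (1 − 0.4785) = 1.918
Loading dose = maintenance dose × R = 32.6 × 1.918 ≈ 62.5 mg

62.5 mg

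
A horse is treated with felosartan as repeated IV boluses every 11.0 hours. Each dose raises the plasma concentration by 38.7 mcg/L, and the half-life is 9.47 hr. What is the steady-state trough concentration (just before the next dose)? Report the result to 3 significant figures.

k = ln 2 / 9.47 = 0.07319 hr⁻¹
Fraction remaining after one interval: e^(−kτ) = e^(−0.07319 × 11.0) = 0.4470
R = 1 / (1 − 0.4470) = 1.808
Css,max = 38.7 × 1.808 = 69.99 mcg/L
Css,min = Css,max × e^(−kτ) = 69.99 × 0.4470 ≈ 31.3 mcg/L

31.3 mcg/L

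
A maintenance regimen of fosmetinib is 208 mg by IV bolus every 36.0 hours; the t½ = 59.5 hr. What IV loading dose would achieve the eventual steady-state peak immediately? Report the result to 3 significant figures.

607 mg

k = ln 2 / 59.5 = 0.01165 hr⁻¹
Accumulation ratio R = 1 / (1 − e^(−kτ)) = 1 / (1 − e^(−0.01165×36.0)) = 1 / (1 − 0.6575) = 2.919
Loading dose = maintenance dose × R = 208 × 2.919 ≈ 607 mg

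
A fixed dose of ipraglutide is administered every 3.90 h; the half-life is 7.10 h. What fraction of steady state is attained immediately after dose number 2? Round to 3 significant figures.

k = ln 2 / 7.10 = 0.09763 h⁻¹
f_n = 1 − e^(−nkτ) = 1 − e^(−2 × 0.09763 × 3.90) = 1 − e^(−0.7615) = 1 − 0.4670 ≈ 0.533

0.533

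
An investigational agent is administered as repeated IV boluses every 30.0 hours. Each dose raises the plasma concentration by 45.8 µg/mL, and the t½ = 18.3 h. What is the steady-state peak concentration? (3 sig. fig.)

k = ln 2 / 18.3 = 0.03788 h⁻¹
Fraction remaining after one interval: e^(−kτ) = e^(−0.03788 × 30.0) = 0.3210
R = 1 / (1 − 0.3210) = 1.473
Css,max = 45.8 × 1.473 ≈ 67.5 µg/mL

67.5 µg/mL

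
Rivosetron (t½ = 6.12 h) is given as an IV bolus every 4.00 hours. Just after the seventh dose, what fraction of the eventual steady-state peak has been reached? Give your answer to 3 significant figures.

0.958

k = ln 2 / 6.12 = 0.1133 h⁻¹
f_n = 1 − e^(−nkτ) = 1 − e^(−7 × 0.1133 × 4.00) = 1 − e^(−3.171) = 1 − 0.04195 ≈ 0.958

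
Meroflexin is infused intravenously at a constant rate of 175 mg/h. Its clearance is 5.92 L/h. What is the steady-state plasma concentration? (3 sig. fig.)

29.6 µg/mL

Css = infusion rate / CL = 175 / 5.92 ≈ 29.6 µg/mL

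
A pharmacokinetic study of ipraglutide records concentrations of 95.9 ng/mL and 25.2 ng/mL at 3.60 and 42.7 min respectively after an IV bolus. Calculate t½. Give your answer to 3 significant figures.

k = ln(C₁/C₂) / (t₂ − t₁) = ln(95.9/25.2) / (42.7 − 3.60)
  = 1.336 / 39.10 = 0.03418 min⁻¹
t½ = ln 2 / k = ln 2 / 0.03418 ≈ 20.3 minutes

20.3 minutes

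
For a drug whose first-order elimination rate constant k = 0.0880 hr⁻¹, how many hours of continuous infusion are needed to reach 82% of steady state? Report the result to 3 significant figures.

f = 1 − e^(−kt)  ⇒  t = −ln(1 − f) / k
t = −ln(1 − 0.82) / 0.08800 = 1.715 / 0.08800 ≈ 19.5 hours

19.5 hours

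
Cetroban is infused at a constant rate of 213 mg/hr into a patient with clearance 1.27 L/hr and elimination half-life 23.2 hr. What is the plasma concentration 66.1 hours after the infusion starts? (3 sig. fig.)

Css = rate / CL = 213 / 1.27 = 167.7 mg/L
k = ln 2 / 23.2 = 0.02988 hr⁻¹
C(t) = Css (1 − e^(−kt)) = 167.7 × (1 − e^(−1.975)) = 167.7 × 0.8612 ≈ 144 mg/L

144 mg/L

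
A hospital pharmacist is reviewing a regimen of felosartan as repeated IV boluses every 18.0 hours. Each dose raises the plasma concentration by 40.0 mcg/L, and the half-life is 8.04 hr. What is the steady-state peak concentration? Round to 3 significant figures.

50.8 mcg/L

k = ln 2 / 8.04 = 0.08621 hr⁻¹
Fraction remaining after one interval: e^(−kτ) = e^(−0.08621 × 18.0) = 0.2119
R = 1 / (1 − 0.2119) = 1.269
Css,max = 40.0 × 1.269 ≈ 50.8 mcg/L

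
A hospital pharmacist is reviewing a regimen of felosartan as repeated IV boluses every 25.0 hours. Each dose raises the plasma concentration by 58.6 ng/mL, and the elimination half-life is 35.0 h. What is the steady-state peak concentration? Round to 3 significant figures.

150 ng/mL

k = ln 2 / 35.0 = 0.01980 h⁻¹
Fraction remaining after one interval: e^(−kτ) = e^(−0.01980 × 25.0) = 0.6095
R = 1 / (1 − 0.6095) = 2.561
Css,max = 58.6 × 2.561 ≈ 150 ng/mL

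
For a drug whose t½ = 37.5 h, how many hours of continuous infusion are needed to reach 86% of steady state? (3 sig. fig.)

k = ln 2 / 37.5 = 0.01848 h⁻¹
f = 1 − e^(−kt)  ⇒  t = −ln(1 − f) / k
t = −ln(1 − 0.86) / 0.01848 = 1.966 / 0.01848 ≈ 106 hours

106 hours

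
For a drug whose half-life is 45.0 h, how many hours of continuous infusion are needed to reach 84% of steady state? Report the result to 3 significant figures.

k = ln 2 / 45.0 = 0.01540 h⁻¹
f = 1 − e^(−kt)  ⇒  t = −ln(1 − f) / k
t = −ln(1 − 0.84) / 0.01540 = 1.833 / 0.01540 ≈ 119 hours

119 hours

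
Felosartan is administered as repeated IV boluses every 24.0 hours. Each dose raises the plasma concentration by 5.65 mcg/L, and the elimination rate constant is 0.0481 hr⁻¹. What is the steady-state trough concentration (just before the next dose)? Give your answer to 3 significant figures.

2.60 mcg/L

Fraction remaining after one interval: e^(−kτ) = e^(−0.04810 × 24.0) = 0.3152
R = 1 / (1 − 0.3152) = 1.460
Css,max = 5.65 × 1.460 = 8.251 mcg/L
Css,min = Css,max × e^(−kτ) = 8.251 × 0.3152 ≈ 2.60 mcg/L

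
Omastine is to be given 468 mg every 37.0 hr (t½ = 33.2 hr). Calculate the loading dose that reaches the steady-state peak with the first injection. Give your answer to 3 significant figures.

870 mg

k = ln 2 / 33.2 = 0.02088 hr⁻¹
Accumulation ratio R = 1 / (1 − e^(−kτ)) = 1 / (1 − e^(−0.02088×37.0)) = 1 / (1 − 0.4619) = 1.858
Loading dose = maintenance dose × R = 468 × 1.858 ≈ 870 mg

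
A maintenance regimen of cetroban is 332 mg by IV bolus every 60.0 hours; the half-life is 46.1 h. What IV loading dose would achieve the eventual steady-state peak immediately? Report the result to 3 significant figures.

k = ln 2 / 46.1 = 0.01504 h⁻¹
Accumulation ratio R = 1 / (1 − e^(−kτ)) = 1 / (1 − e^(−0.01504×60.0)) = 1 / (1 − 0.4057) = 1.683
Loading dose = maintenance dose × R = 332 × 1.683 ≈ 559 mg

559 mg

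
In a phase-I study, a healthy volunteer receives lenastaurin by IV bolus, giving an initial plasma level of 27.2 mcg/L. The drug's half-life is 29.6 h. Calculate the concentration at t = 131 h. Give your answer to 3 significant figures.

k = ln 2 / 29.6 = 0.02342 h⁻¹
131 h is 4.426 half-lives, so C = 27.2 × (1/2)^4.426 = 27.2 × 0.04653 ≈ 1.27 mcg/L

1.27 mcg/L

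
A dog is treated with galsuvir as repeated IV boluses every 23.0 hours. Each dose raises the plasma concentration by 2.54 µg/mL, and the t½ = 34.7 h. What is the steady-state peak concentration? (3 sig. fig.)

k = ln 2 / 34.7 = 0.01998 h⁻¹
Fraction remaining after one interval: e^(−kτ) = e^(−0.01998 × 23.0) = 0.6316
R = 1 / (1 − 0.6316) = 2.715
Css,max = 2.54 × 2.715 ≈ 6.90 µg/mL

6.90 µg/mL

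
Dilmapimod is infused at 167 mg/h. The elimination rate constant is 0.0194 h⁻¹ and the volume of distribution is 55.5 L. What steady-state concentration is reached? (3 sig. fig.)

155 mg/L

CL = k · V = 0.0194 × 55.5 = 1.077 L/h
Css = rate / CL = 167 / 1.077 ≈ 155 mg/L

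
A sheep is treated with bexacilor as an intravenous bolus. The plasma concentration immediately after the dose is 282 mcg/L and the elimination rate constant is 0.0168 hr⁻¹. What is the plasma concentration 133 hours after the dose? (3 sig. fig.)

30.2 mcg/L

C(t) = C₀ e^(−kt) = 282 × e^(−0.01680 × 133) = 282 × e^(−2.234) = 282 × 0.1071 ≈ 30.2 mcg/L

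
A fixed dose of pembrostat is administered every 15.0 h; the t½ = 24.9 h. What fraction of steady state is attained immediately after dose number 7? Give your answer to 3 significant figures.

0.946

k = ln 2 / 24.9 = 0.02784 h⁻¹
f_n = 1 − e^(−nkτ) = 1 − e^(−7 × 0.02784 × 15.0) = 1 − e^(−2.923) = 1 − 0.05378 ≈ 0.946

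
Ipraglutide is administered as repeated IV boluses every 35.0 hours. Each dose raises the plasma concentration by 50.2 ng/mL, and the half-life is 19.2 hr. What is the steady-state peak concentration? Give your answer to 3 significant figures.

k = ln 2 / 19.2 = 0.03610 hr⁻¹
Fraction remaining after one interval: e^(−kτ) = e^(−0.03610 × 35.0) = 0.2826
R = 1 / (1 − 0.2826) = 1.394
Css,max = 50.2 × 1.394 ≈ 70.0 ng/mL

70.0 ng/mL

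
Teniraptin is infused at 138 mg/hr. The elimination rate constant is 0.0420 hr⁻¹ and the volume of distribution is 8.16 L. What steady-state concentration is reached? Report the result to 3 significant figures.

CL = k · V = 0.0420 × 8.16 = 0.3427 L/hr
Css = rate / CL = 138 / 0.3427 ≈ 403 µg/mL

403 µg/mL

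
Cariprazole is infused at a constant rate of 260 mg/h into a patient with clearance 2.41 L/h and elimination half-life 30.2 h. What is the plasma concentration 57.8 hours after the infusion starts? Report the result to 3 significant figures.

79.3 µg/mL

Css = rate / CL = 260 / 2.41 = 107.9 µg/mL
k = ln 2 / 30.2 = 0.02295 h⁻¹
C(t) = Css (1 − e^(−kt)) = 107.9 × (1 − e^(−1.327)) = 107.9 × 0.7346 ≈ 79.3 µg/mL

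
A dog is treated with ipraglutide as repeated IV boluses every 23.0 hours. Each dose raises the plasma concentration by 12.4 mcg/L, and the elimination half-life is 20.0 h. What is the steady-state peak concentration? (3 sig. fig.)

22.6 mcg/L

k = ln 2 / 20.0 = 0.03466 h⁻¹
Fraction remaining after one interval: e^(−kτ) = e^(−0.03466 × 23.0) = 0.4506
R = 1 / (1 − 0.4506) = 1.820
Css,max = 12.4 × 1.820 ≈ 22.6 mcg/L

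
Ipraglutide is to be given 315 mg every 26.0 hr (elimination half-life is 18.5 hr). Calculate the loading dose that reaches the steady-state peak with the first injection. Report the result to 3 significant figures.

506 mg

k = ln 2 / 18.5 = 0.03747 hr⁻¹
Accumulation ratio R = 1 / (1 − e^(−kτ)) = 1 / (1 − e^(−0.03747×26.0)) = 1 / (1 − 0.3775) = 1.606
Loading dose = maintenance dose × R = 315 × 1.606 ≈ 506 mg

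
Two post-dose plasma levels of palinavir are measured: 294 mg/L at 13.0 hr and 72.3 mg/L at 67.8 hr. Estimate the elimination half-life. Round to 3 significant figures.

k = ln(C₁/C₂) / (t₂ − t₁) = ln(294/72.3) / (67.8 − 13.0)
  = 1.403 / 54.80 = 0.02560 hr⁻¹
t½ = ln 2 / k = ln 2 / 0.02560 ≈ 27.1 hours

27.1 hours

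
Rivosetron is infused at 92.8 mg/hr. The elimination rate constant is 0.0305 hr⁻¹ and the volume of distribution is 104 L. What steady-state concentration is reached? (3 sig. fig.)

CL = k · V = 0.0305 × 104 = 3.172 L/hr
Css = rate / CL = 92.8 / 3.172 ≈ 29.3 µg/mL

29.3 µg/mL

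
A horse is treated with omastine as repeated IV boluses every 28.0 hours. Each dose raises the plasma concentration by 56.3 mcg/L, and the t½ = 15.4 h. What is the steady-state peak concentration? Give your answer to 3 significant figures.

78.6 mcg/L

k = ln 2 / 15.4 = 0.04501 h⁻¹
Fraction remaining after one interval: e^(−kτ) = e^(−0.04501 × 28.0) = 0.2836
R = 1 / (1 − 0.2836) = 1.396
Css,max = 56.3 × 1.396 ≈ 78.6 mcg/L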